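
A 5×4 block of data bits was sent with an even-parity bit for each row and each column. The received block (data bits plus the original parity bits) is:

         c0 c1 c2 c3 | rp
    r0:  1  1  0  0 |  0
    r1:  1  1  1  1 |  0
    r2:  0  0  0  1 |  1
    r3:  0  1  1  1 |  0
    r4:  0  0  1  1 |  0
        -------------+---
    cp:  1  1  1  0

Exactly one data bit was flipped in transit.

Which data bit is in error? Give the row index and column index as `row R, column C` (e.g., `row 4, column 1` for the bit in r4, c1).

Recompute each row's even parity and compare to rp:
  r0: data parity 0, sent rp 0 → ok
  r1: data parity 0, sent rp 0 → ok
  r2: data parity 1, sent rp 1 → ok
  r3: data parity 1, sent rp 0 → mismatch
  r4: data parity 0, sent rp 0 → ok
Recompute each column's even parity and compare to cp:
  c0: data parity 0, sent cp 1 → mismatch
  c1: data parity 1, sent cp 1 → ok
  c2: data parity 1, sent cp 1 → ok
  c3: data parity 0, sent cp 0 → ok
Exactly one row (r3) and one column (c0) fail → the flipped bit is at their intersection.

row 3, column 0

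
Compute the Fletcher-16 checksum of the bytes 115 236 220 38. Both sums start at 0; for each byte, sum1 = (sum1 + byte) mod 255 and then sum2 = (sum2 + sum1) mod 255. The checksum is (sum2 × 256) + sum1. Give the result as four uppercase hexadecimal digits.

7463

Running sums (mod 255):
  after byte 0 (115): sum1=115, sum2=115
  after byte 1 (236): sum1=96, sum2=211
  after byte 2 (220): sum1=61, sum2=17
  after byte 3 (38): sum1=99, sum2=116
Checksum = sum2·256 + sum1 = 116·256 + 99 = 29795 = 0x7463.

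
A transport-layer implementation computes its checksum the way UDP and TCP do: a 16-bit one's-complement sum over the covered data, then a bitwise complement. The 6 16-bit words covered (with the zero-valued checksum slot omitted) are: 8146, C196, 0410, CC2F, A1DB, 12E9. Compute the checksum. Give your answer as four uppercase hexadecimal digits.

One's-complement addition (fold any carry out of bit 15 back into bit 0):
  0x8146 + 0xC196 = 0x142DC → wrap carry → 0x42DD
  0x42DD + 0x0410 = 0x046ED
  0x46ED + 0xCC2F = 0x1131C → wrap carry → 0x131D
  0x131D + 0xA1DB = 0x0B4F8
  0xB4F8 + 0x12E9 = 0x0C7E1
One's-complement sum = 0xC7E1.
Checksum = ~0xC7E1 & 0xFFFF = 0x381E.

381E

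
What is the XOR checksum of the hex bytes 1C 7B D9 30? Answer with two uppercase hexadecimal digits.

XOR the bytes together:
  start with 0x1C
  0x1C ⊕ 0x7B = 0x67
  0x67 ⊕ 0xD9 = 0xBE
  0xBE ⊕ 0x30 = 0x8E

8E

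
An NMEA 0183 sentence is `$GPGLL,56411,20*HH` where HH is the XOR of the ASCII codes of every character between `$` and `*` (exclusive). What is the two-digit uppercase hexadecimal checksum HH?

65

XOR the ASCII codes of the payload characters:
  'G' = 0x47 → acc = 0x47
  'P' = 0x50 → acc = 0x17
  'G' = 0x47 → acc = 0x50
  'L' = 0x4C → acc = 0x1C
  'L' = 0x4C → acc = 0x50
  ',' = 0x2C → acc = 0x7C
  '5' = 0x35 → acc = 0x49
  '6' = 0x36 → acc = 0x7F
  '4' = 0x34 → acc = 0x4B
  '1' = 0x31 → acc = 0x7A
  '1' = 0x31 → acc = 0x4B
  ',' = 0x2C → acc = 0x67
  '2' = 0x32 → acc = 0x55
  '0' = 0x30 → acc = 0x65
Checksum = 0x65.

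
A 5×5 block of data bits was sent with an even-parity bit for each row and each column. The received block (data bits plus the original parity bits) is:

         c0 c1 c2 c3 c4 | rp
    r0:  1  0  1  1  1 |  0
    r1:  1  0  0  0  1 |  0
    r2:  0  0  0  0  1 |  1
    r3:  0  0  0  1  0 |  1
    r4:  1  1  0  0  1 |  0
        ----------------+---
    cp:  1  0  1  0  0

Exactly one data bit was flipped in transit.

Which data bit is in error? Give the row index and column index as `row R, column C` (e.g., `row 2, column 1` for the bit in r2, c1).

row 4, column 1

Recompute each row's even parity and compare to rp:
  r0: data parity 0, sent rp 0 → ok
  r1: data parity 0, sent rp 0 → ok
  r2: data parity 1, sent rp 1 → ok
  r3: data parity 1, sent rp 1 → ok
  r4: data parity 1, sent rp 0 → mismatch
Recompute each column's even parity and compare to cp:
  c0: data parity 1, sent cp 1 → ok
  c1: data parity 1, sent cp 0 → mismatch
  c2: data parity 1, sent cp 1 → ok
  c3: data parity 0, sent cp 0 → ok
  c4: data parity 0, sent cp 0 → ok
Exactly one row (r4) and one column (c1) fail → the flipped bit is at their intersection.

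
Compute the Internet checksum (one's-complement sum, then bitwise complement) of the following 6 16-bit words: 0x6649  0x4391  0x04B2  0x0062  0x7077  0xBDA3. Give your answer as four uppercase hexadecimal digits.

One's-complement addition (fold any carry out of bit 15 back into bit 0):
  0x6649 + 0x4391 = 0x0A9DA
  0xA9DA + 0x04B2 = 0x0AE8C
  0xAE8C + 0x0062 = 0x0AEEE
  0xAEEE + 0x7077 = 0x11F65 → wrap carry → 0x1F66
  0x1F66 + 0xBDA3 = 0x0DD09
One's-complement sum = 0xDD09.
Checksum = ~0xDD09 & 0xFFFF = 0x22F6.

22F6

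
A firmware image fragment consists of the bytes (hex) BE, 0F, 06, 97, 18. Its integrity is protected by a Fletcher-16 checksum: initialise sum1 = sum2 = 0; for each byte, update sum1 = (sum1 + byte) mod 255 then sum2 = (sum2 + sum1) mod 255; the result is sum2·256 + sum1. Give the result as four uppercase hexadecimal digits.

Running sums (mod 255):
  after byte 0 (BE): sum1=190, sum2=190
  after byte 1 (0F): sum1=205, sum2=140
  after byte 2 (06): sum1=211, sum2=96
  after byte 3 (97): sum1=107, sum2=203
  after byte 4 (18): sum1=131, sum2=79
Checksum = sum2·256 + sum1 = 79·256 + 131 = 20355 = 0x4F83.

4F83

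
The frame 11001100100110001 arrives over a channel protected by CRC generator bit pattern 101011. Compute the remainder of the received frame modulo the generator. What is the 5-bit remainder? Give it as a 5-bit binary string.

Modulo-2 division of 11001100100110001 by 101011:
  pos 0: 110011 XOR 101011 = 011000
  pos 1: 110000 XOR 101011 = 011011
  pos 2: 110110 XOR 101011 = 011101
  pos 3: 111011 XOR 101011 = 010000
  pos 4: 100000 XOR 101011 = 001011
  pos 6: 101101 XOR 101011 = 000110
  pos 9: 110100 XOR 101011 = 011111
  pos 10: 111110 XOR 101011 = 010101
  pos 11: 101011 XOR 101011 = 000000
Remainder = 00000 (zero — the frame passes the CRC check).

00000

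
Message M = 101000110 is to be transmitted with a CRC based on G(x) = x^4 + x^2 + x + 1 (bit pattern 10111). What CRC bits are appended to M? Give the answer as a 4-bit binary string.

Append 4 zeros: 1010001100000. Divide by 10111 (XOR where the leading bit is 1):
  pos 0: 10100 XOR 10111 = 00011
  pos 3: 11011 XOR 10111 = 01100
  pos 4: 11000 XOR 10111 = 01111
  pos 5: 11110 XOR 10111 = 01001
  pos 6: 10010 XOR 10111 = 00101
  pos 8: 10100 XOR 10111 = 00011
Remainder (last 4 bits) = 0011. This is the CRC / FCS.

0011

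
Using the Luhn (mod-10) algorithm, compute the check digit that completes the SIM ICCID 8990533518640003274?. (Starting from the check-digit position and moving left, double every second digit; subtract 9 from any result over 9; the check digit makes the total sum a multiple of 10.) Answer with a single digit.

1

Partial digits right→left: 4 7 2 3 0 0 0 4 6 8 1 5 3 3 5 0 9 9 8
Double every second digit counting from the check-digit position (so the 1st, 3rd, 5th, ... of the partial from the right).
  doubled (with −9 where >9): 8 4 0 0 3 2 6 1 9 7 → sum 40
  kept as-is: 7 3 0 4 8 5 3 0 9 → sum 39
Total = 40 + 39 = 79.
Check digit = (10 − (79 mod 10)) mod 10 = 1.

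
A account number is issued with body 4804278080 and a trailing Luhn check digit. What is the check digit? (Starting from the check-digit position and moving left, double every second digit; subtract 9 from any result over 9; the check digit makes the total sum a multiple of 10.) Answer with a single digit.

Partial digits right→left: 0 8 0 8 7 2 4 0 8 4
Double every second digit counting from the check-digit position (so the 1st, 3rd, 5th, ... of the partial from the right).
  doubled (with −9 where >9): 0 0 5 8 7 → sum 20
  kept as-is: 8 8 2 0 4 → sum 22
Total = 20 + 22 = 42.
Check digit = (10 − (42 mod 10)) mod 10 = 8.

8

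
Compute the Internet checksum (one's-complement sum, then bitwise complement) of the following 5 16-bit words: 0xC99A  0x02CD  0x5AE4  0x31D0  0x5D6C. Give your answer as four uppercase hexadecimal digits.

One's-complement addition (fold any carry out of bit 15 back into bit 0):
  0xC99A + 0x02CD = 0x0CC67
  0xCC67 + 0x5AE4 = 0x1274B → wrap carry → 0x274C
  0x274C + 0x31D0 = 0x0591C
  0x591C + 0x5D6C = 0x0B688
One's-complement sum = 0xB688.
Checksum = ~0xB688 & 0xFFFF = 0x4977.

4977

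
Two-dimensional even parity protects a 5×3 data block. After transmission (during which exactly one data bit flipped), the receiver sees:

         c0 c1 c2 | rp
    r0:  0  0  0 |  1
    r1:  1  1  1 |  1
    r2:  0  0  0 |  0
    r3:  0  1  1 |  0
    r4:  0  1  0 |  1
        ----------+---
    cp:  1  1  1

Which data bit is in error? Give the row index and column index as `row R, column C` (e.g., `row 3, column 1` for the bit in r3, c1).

Recompute each row's even parity and compare to rp:
  r0: data parity 0, sent rp 1 → mismatch
  r1: data parity 1, sent rp 1 → ok
  r2: data parity 0, sent rp 0 → ok
  r3: data parity 0, sent rp 0 → ok
  r4: data parity 1, sent rp 1 → ok
Recompute each column's even parity and compare to cp:
  c0: data parity 1, sent cp 1 → ok
  c1: data parity 1, sent cp 1 → ok
  c2: data parity 0, sent cp 1 → mismatch
Exactly one row (r0) and one column (c2) fail → the flipped bit is at their intersection.

row 0, column 2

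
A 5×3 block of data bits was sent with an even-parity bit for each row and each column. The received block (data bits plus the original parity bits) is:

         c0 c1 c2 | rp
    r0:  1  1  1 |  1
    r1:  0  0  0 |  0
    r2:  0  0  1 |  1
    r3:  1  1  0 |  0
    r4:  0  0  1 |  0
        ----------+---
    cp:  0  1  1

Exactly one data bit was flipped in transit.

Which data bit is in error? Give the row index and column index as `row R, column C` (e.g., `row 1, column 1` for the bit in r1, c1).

Recompute each row's even parity and compare to rp:
  r0: data parity 1, sent rp 1 → ok
  r1: data parity 0, sent rp 0 → ok
  r2: data parity 1, sent rp 1 → ok
  r3: data parity 0, sent rp 0 → ok
  r4: data parity 1, sent rp 0 → mismatch
Recompute each column's even parity and compare to cp:
  c0: data parity 0, sent cp 0 → ok
  c1: data parity 0, sent cp 1 → mismatch
  c2: data parity 1, sent cp 1 → ok
Exactly one row (r4) and one column (c1) fail → the flipped bit is at their intersection.

row 4, column 1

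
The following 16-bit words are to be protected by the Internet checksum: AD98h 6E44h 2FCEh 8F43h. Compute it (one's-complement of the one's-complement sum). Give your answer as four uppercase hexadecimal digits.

2511

One's-complement addition (fold any carry out of bit 15 back into bit 0):
  0xAD98 + 0x6E44 = 0x11BDC → wrap carry → 0x1BDD
  0x1BDD + 0x2FCE = 0x04BAB
  0x4BAB + 0x8F43 = 0x0DAEE
One's-complement sum = 0xDAEE.
Checksum = ~0xDAEE & 0xFFFF = 0x2511.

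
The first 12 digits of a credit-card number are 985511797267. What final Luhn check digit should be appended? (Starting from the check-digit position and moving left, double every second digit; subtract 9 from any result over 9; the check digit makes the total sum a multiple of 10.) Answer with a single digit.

7

Partial digits right→left: 7 6 2 7 9 7 1 1 5 5 8 9
Double every second digit counting from the check-digit position (so the 1st, 3rd, 5th, ... of the partial from the right).
  doubled (with −9 where >9): 5 4 9 2 1 7 → sum 28
  kept as-is: 6 7 7 1 5 9 → sum 35
Total = 28 + 35 = 63.
Check digit = (10 − (63 mod 10)) mod 10 = 7.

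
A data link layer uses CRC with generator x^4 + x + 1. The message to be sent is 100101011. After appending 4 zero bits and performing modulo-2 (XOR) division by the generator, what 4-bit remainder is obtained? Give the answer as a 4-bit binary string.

Append 4 zeros: 1001010110000. Divide by 10011 (XOR where the leading bit is 1):
  pos 0: 10010 XOR 10011 = 00001
  pos 4: 11011 XOR 10011 = 01000
  pos 5: 10000 XOR 10011 = 00011
  pos 8: 11000 XOR 10011 = 01011
Remainder (last 4 bits) = 1011. This is the CRC / FCS.

1011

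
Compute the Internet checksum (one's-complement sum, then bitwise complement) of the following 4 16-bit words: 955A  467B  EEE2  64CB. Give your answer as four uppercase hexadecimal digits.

One's-complement addition (fold any carry out of bit 15 back into bit 0):
  0x955A + 0x467B = 0x0DBD5
  0xDBD5 + 0xEEE2 = 0x1CAB7 → wrap carry → 0xCAB8
  0xCAB8 + 0x64CB = 0x12F83 → wrap carry → 0x2F84
One's-complement sum = 0x2F84.
Checksum = ~0x2F84 & 0xFFFF = 0xD07B.

D07B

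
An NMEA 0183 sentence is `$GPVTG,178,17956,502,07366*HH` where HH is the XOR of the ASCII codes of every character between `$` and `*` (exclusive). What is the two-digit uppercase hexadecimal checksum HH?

53

XOR the ASCII codes of the payload characters:
  'G' = 0x47 → acc = 0x47
  'P' = 0x50 → acc = 0x17
  'V' = 0x56 → acc = 0x41
  'T' = 0x54 → acc = 0x15
  'G' = 0x47 → acc = 0x52
  ',' = 0x2C → acc = 0x7E
  '1' = 0x31 → acc = 0x4F
  '7' = 0x37 → acc = 0x78
  '8' = 0x38 → acc = 0x40
  ',' = 0x2C → acc = 0x6C
  '1' = 0x31 → acc = 0x5D
  '7' = 0x37 → acc = 0x6A
  '9' = 0x39 → acc = 0x53
  '5' = 0x35 → acc = 0x66
  '6' = 0x36 → acc = 0x50
  ',' = 0x2C → acc = 0x7C
  '5' = 0x35 → acc = 0x49
  '0' = 0x30 → acc = 0x79
  '2' = 0x32 → acc = 0x4B
  ',' = 0x2C → acc = 0x67
  '0' = 0x30 → acc = 0x57
  '7' = 0x37 → acc = 0x60
  '3' = 0x33 → acc = 0x53
  '6' = 0x36 → acc = 0x65
  '6' = 0x36 → acc = 0x53
Checksum = 0x53.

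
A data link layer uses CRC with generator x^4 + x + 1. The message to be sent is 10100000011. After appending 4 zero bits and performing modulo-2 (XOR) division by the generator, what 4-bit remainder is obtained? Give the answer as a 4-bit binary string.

Append 4 zeros: 101000000110000. Divide by 10011 (XOR where the leading bit is 1):
  pos 0: 10100 XOR 10011 = 00111
  pos 2: 11100 XOR 10011 = 01111
  pos 3: 11110 XOR 10011 = 01101
  pos 4: 11010 XOR 10011 = 01001
  pos 5: 10011 XOR 10011 = 00000
  pos 10: 10000 XOR 10011 = 00011
Remainder (last 4 bits) = 0011. This is the CRC / FCS.

0011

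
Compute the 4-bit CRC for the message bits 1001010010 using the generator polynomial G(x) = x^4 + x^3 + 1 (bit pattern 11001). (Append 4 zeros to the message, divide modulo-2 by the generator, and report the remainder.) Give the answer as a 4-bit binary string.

1001

Append 4 zeros: 10010100100000. Divide by 11001 (XOR where the leading bit is 1):
  pos 0: 10010 XOR 11001 = 01011
  pos 1: 10111 XOR 11001 = 01110
  pos 2: 11100 XOR 11001 = 00101
  pos 4: 10101 XOR 11001 = 01100
  pos 5: 11000 XOR 11001 = 00001
  pos 9: 10000 XOR 11001 = 01001
Remainder (last 4 bits) = 1001. This is the CRC / FCS.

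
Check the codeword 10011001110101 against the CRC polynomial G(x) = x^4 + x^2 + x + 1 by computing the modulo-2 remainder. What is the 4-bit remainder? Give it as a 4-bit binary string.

0000

Modulo-2 division of 10011001110101 by 10111:
  pos 0: 10011 XOR 10111 = 00100
  pos 2: 10000 XOR 10111 = 00111
  pos 4: 11111 XOR 10111 = 01000
  pos 5: 10001 XOR 10111 = 00110
  pos 7: 11001 XOR 10111 = 01110
  pos 8: 11100 XOR 10111 = 01011
  pos 9: 10111 XOR 10111 = 00000
Remainder = 0000 (zero — the frame passes the CRC check).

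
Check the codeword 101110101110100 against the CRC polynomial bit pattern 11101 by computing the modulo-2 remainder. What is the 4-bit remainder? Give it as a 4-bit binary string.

0001

Modulo-2 division of 101110101110100 by 11101:
  pos 0: 10111 XOR 11101 = 01010
  pos 1: 10100 XOR 11101 = 01001
  pos 2: 10011 XOR 11101 = 01110
  pos 3: 11100 XOR 11101 = 00001
  pos 7: 11110 XOR 11101 = 00011
  pos 10: 11100 XOR 11101 = 00001
Remainder = 0001 (nonzero — an error is detected).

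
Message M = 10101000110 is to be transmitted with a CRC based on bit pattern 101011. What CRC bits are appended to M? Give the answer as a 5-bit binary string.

Append 5 zeros: 1010100011000000. Divide by 101011 (XOR where the leading bit is 1):
  pos 0: 101010 XOR 101011 = 000001
  pos 5: 100110 XOR 101011 = 001101
  pos 7: 110100 XOR 101011 = 011111
  pos 8: 111110 XOR 101011 = 010101
  pos 9: 101010 XOR 101011 = 000001
Remainder (last 5 bits) = 00010. This is the CRC / FCS.

00010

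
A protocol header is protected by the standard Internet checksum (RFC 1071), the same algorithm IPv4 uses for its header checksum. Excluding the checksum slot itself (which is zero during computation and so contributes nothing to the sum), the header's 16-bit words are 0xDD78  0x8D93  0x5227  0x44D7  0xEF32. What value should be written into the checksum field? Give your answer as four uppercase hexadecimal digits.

0EC2

One's-complement addition (fold any carry out of bit 15 back into bit 0):
  0xDD78 + 0x8D93 = 0x16B0B → wrap carry → 0x6B0C
  0x6B0C + 0x5227 = 0x0BD33
  0xBD33 + 0x44D7 = 0x1020A → wrap carry → 0x020B
  0x020B + 0xEF32 = 0x0F13D
One's-complement sum = 0xF13D.
Checksum = ~0xF13D & 0xFFFF = 0x0EC2.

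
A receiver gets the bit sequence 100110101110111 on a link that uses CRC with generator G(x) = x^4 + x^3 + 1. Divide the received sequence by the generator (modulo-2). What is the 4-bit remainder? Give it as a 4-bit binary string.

1111

Modulo-2 division of 100110101110111 by 11001:
  pos 0: 10011 XOR 11001 = 01010
  pos 1: 10100 XOR 11001 = 01101
  pos 2: 11011 XOR 11001 = 00010
  pos 5: 10011 XOR 11001 = 01010
  pos 6: 10101 XOR 11001 = 01100
  pos 7: 11000 XOR 11001 = 00001
Remainder = 1111 (nonzero — an error is detected).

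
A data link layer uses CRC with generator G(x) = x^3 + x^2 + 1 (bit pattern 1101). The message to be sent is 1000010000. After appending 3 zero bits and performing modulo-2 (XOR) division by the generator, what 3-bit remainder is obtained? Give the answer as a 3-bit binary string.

010

Append 3 zeros: 1000010000000. Divide by 1101 (XOR where the leading bit is 1):
  pos 0: 1000 XOR 1101 = 0101
  pos 1: 1010 XOR 1101 = 0111
  pos 2: 1111 XOR 1101 = 0010
  pos 4: 1000 XOR 1101 = 0101
  pos 5: 1010 XOR 1101 = 0111
  pos 6: 1110 XOR 1101 = 0011
  pos 8: 1100 XOR 1101 = 0001
Remainder (last 3 bits) = 010. This is the CRC / FCS.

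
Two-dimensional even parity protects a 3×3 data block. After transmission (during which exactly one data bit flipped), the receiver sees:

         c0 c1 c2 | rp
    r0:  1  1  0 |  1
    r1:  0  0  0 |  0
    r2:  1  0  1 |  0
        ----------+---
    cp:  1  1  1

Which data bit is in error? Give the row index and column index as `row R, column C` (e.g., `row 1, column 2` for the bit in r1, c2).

row 0, column 0

Recompute each row's even parity and compare to rp:
  r0: data parity 0, sent rp 1 → mismatch
  r1: data parity 0, sent rp 0 → ok
  r2: data parity 0, sent rp 0 → ok
Recompute each column's even parity and compare to cp:
  c0: data parity 0, sent cp 1 → mismatch
  c1: data parity 1, sent cp 1 → ok
  c2: data parity 1, sent cp 1 → ok
Exactly one row (r0) and one column (c0) fail → the flipped bit is at their intersection.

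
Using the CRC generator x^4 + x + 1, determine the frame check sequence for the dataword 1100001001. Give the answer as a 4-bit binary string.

1010

Append 4 zeros: 11000010010000. Divide by 10011 (XOR where the leading bit is 1):
  pos 0: 11000 XOR 10011 = 01011
  pos 1: 10110 XOR 10011 = 00101
  pos 3: 10110 XOR 10011 = 00101
  pos 5: 10101 XOR 10011 = 00110
  pos 7: 11000 XOR 10011 = 01011
  pos 8: 10110 XOR 10011 = 00101
Remainder (last 4 bits) = 1010. This is the CRC / FCS.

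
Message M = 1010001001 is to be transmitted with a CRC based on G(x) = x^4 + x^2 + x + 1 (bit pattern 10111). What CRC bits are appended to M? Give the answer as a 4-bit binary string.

Append 4 zeros: 10100010010000. Divide by 10111 (XOR where the leading bit is 1):
  pos 0: 10100 XOR 10111 = 00011
  pos 3: 11010 XOR 10111 = 01101
  pos 4: 11010 XOR 10111 = 01101
  pos 5: 11011 XOR 10111 = 01100
  pos 6: 11000 XOR 10111 = 01111
  pos 7: 11110 XOR 10111 = 01001
  pos 8: 10010 XOR 10111 = 00101
Remainder (last 4 bits) = 1010. This is the CRC / FCS.

1010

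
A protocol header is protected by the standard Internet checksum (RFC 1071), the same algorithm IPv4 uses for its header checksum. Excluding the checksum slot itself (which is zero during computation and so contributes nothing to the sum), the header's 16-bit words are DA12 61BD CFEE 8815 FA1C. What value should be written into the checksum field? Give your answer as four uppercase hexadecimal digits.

One's-complement addition (fold any carry out of bit 15 back into bit 0):
  0xDA12 + 0x61BD = 0x13BCF → wrap carry → 0x3BD0
  0x3BD0 + 0xCFEE = 0x10BBE → wrap carry → 0x0BBF
  0x0BBF + 0x8815 = 0x093D4
  0x93D4 + 0xFA1C = 0x18DF0 → wrap carry → 0x8DF1
One's-complement sum = 0x8DF1.
Checksum = ~0x8DF1 & 0xFFFF = 0x720E.

720E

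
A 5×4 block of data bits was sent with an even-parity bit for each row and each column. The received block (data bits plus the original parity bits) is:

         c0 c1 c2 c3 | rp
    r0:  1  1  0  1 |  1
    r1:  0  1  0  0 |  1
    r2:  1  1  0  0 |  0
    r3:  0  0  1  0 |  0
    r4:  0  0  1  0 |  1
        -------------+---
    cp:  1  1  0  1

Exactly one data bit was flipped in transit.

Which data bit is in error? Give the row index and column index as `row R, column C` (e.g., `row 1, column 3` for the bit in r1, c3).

Recompute each row's even parity and compare to rp:
  r0: data parity 1, sent rp 1 → ok
  r1: data parity 1, sent rp 1 → ok
  r2: data parity 0, sent rp 0 → ok
  r3: data parity 1, sent rp 0 → mismatch
  r4: data parity 1, sent rp 1 → ok
Recompute each column's even parity and compare to cp:
  c0: data parity 0, sent cp 1 → mismatch
  c1: data parity 1, sent cp 1 → ok
  c2: data parity 0, sent cp 0 → ok
  c3: data parity 1, sent cp 1 → ok
Exactly one row (r3) and one column (c0) fail → the flipped bit is at their intersection.

row 3, column 0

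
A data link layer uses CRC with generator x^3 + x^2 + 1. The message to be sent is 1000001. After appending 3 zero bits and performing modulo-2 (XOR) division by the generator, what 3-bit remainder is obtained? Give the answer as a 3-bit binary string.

001

Append 3 zeros: 1000001000. Divide by 1101 (XOR where the leading bit is 1):
  pos 0: 1000 XOR 1101 = 0101
  pos 1: 1010 XOR 1101 = 0111
  pos 2: 1110 XOR 1101 = 0011
  pos 4: 1110 XOR 1101 = 0011
  pos 6: 1100 XOR 1101 = 0001
Remainder (last 3 bits) = 001. This is the CRC / FCS.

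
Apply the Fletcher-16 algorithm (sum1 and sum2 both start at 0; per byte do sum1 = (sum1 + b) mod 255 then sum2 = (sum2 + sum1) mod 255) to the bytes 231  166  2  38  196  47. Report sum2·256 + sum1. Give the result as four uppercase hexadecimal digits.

E3AA

Running sums (mod 255):
  after byte 0 (231): sum1=231, sum2=231
  after byte 1 (166): sum1=142, sum2=118
  after byte 2 (2): sum1=144, sum2=7
  after byte 3 (38): sum1=182, sum2=189
  after byte 4 (196): sum1=123, sum2=57
  after byte 5 (47): sum1=170, sum2=227
Checksum = sum2·256 + sum1 = 227·256 + 170 = 58282 = 0xE3AA.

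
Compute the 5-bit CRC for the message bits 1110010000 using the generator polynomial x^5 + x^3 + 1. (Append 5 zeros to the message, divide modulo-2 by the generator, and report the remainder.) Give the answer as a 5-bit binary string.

10101

Append 5 zeros: 111001000000000. Divide by 101001 (XOR where the leading bit is 1):
  pos 0: 111001 XOR 101001 = 010000
  pos 1: 100000 XOR 101001 = 001001
  pos 3: 100100 XOR 101001 = 001101
  pos 5: 110100 XOR 101001 = 011101
  pos 6: 111010 XOR 101001 = 010011
  pos 7: 100110 XOR 101001 = 001111
  pos 9: 111100 XOR 101001 = 010101
Remainder (last 5 bits) = 10101. This is the CRC / FCS.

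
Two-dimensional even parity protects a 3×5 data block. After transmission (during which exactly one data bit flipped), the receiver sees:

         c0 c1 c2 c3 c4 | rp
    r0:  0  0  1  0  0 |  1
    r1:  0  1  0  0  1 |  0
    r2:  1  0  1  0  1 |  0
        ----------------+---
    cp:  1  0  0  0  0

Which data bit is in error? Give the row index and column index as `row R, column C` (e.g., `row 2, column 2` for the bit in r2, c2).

row 2, column 1

Recompute each row's even parity and compare to rp:
  r0: data parity 1, sent rp 1 → ok
  r1: data parity 0, sent rp 0 → ok
  r2: data parity 1, sent rp 0 → mismatch
Recompute each column's even parity and compare to cp:
  c0: data parity 1, sent cp 1 → ok
  c1: data parity 1, sent cp 0 → mismatch
  c2: data parity 0, sent cp 0 → ok
  c3: data parity 0, sent cp 0 → ok
  c4: data parity 0, sent cp 0 → ok
Exactly one row (r2) and one column (c1) fail → the flipped bit is at their intersection.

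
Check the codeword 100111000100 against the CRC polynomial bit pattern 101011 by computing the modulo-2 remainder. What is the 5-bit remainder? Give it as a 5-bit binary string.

Modulo-2 division of 100111000100 by 101011:
  pos 0: 100111 XOR 101011 = 001100
  pos 2: 110000 XOR 101011 = 011011
  pos 3: 110110 XOR 101011 = 011101
  pos 4: 111011 XOR 101011 = 010000
  pos 5: 100000 XOR 101011 = 001011
Remainder = 10110 (nonzero — an error is detected).

10110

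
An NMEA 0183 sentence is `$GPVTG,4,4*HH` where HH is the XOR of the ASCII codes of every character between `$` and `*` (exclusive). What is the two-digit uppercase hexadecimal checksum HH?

XOR the ASCII codes of the payload characters:
  'G' = 0x47 → acc = 0x47
  'P' = 0x50 → acc = 0x17
  'V' = 0x56 → acc = 0x41
  'T' = 0x54 → acc = 0x15
  'G' = 0x47 → acc = 0x52
  ',' = 0x2C → acc = 0x7E
  '4' = 0x34 → acc = 0x4A
  ',' = 0x2C → acc = 0x66
  '4' = 0x34 → acc = 0x52
Checksum = 0x52.

52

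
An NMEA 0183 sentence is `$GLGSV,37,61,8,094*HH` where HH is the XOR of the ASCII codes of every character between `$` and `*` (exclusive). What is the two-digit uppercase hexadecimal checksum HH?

XOR the ASCII codes of the payload characters:
  'G' = 0x47 → acc = 0x47
  'L' = 0x4C → acc = 0x0B
  'G' = 0x47 → acc = 0x4C
  'S' = 0x53 → acc = 0x1F
  'V' = 0x56 → acc = 0x49
  ',' = 0x2C → acc = 0x65
  '3' = 0x33 → acc = 0x56
  '7' = 0x37 → acc = 0x61
  ',' = 0x2C → acc = 0x4D
  '6' = 0x36 → acc = 0x7B
  '1' = 0x31 → acc = 0x4A
  ',' = 0x2C → acc = 0x66
  '8' = 0x38 → acc = 0x5E
  ',' = 0x2C → acc = 0x72
  '0' = 0x30 → acc = 0x42
  '9' = 0x39 → acc = 0x7B
  '4' = 0x34 → acc = 0x4F
Checksum = 0x4F.

4F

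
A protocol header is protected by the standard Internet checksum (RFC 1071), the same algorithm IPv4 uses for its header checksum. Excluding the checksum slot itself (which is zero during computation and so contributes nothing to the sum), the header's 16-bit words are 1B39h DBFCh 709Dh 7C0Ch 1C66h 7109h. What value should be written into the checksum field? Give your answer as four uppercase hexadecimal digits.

One's-complement addition (fold any carry out of bit 15 back into bit 0):
  0x1B39 + 0xDBFC = 0x0F735
  0xF735 + 0x709D = 0x167D2 → wrap carry → 0x67D3
  0x67D3 + 0x7C0C = 0x0E3DF
  0xE3DF + 0x1C66 = 0x10045 → wrap carry → 0x0046
  0x0046 + 0x7109 = 0x0714F
One's-complement sum = 0x714F.
Checksum = ~0x714F & 0xFFFF = 0x8EB0.

8EB0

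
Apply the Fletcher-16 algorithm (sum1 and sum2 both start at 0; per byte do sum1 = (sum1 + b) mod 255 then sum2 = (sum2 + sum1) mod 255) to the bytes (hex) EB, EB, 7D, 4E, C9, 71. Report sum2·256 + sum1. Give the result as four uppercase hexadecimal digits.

09DE

Running sums (mod 255):
  after byte 0 (EB): sum1=235, sum2=235
  after byte 1 (EB): sum1=215, sum2=195
  after byte 2 (7D): sum1=85, sum2=25
  after byte 3 (4E): sum1=163, sum2=188
  after byte 4 (C9): sum1=109, sum2=42
  after byte 5 (71): sum1=222, sum2=9
Checksum = sum2·256 + sum1 = 9·256 + 222 = 2526 = 0x09DE.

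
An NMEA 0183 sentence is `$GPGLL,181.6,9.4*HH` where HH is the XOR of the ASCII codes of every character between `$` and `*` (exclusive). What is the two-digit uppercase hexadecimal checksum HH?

XOR the ASCII codes of the payload characters:
  'G' = 0x47 → acc = 0x47
  'P' = 0x50 → acc = 0x17
  'G' = 0x47 → acc = 0x50
  'L' = 0x4C → acc = 0x1C
  'L' = 0x4C → acc = 0x50
  ',' = 0x2C → acc = 0x7C
  '1' = 0x31 → acc = 0x4D
  '8' = 0x38 → acc = 0x75
  '1' = 0x31 → acc = 0x44
  '.' = 0x2E → acc = 0x6A
  '6' = 0x36 → acc = 0x5C
  ',' = 0x2C → acc = 0x70
  '9' = 0x39 → acc = 0x49
  '.' = 0x2E → acc = 0x67
  '4' = 0x34 → acc = 0x53
Checksum = 0x53.

53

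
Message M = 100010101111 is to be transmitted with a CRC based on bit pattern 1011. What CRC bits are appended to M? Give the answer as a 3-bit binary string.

Append 3 zeros: 100010101111000. Divide by 1011 (XOR where the leading bit is 1):
  pos 0: 1000 XOR 1011 = 0011
  pos 2: 1110 XOR 1011 = 0101
  pos 3: 1011 XOR 1011 = 0000
  pos 8: 1111 XOR 1011 = 0100
  pos 9: 1000 XOR 1011 = 0011
  pos 11: 1100 XOR 1011 = 0111
Remainder (last 3 bits) = 111. This is the CRC / FCS.

111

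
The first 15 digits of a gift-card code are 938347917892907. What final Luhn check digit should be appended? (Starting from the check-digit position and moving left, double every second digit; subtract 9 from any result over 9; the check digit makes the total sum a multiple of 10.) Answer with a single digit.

Partial digits right→left: 7 0 9 2 9 8 7 1 9 7 4 3 8 3 9
Double every second digit counting from the check-digit position (so the 1st, 3rd, 5th, ... of the partial from the right).
  doubled (with −9 where >9): 5 9 9 5 9 8 7 9 → sum 61
  kept as-is: 0 2 8 1 7 3 3 → sum 24
Total = 61 + 24 = 85.
Check digit = (10 − (85 mod 10)) mod 10 = 5.

5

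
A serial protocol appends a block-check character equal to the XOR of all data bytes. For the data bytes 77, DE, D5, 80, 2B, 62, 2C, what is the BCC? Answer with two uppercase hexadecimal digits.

99

XOR the bytes together:
  start with 0x77
  0x77 ⊕ 0xDE = 0xA9
  0xA9 ⊕ 0xD5 = 0x7C
  0x7C ⊕ 0x80 = 0xFC
  0xFC ⊕ 0x2B = 0xD7
  0xD7 ⊕ 0x62 = 0xB5
  0xB5 ⊕ 0x2C = 0x99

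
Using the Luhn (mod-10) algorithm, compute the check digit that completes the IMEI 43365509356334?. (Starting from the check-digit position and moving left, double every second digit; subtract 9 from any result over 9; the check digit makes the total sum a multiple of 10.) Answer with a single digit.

2

Partial digits right→left: 4 3 3 6 5 3 9 0 5 5 6 3 3 4
Double every second digit counting from the check-digit position (so the 1st, 3rd, 5th, ... of the partial from the right).
  doubled (with −9 where >9): 8 6 1 9 1 3 6 → sum 34
  kept as-is: 3 6 3 0 5 3 4 → sum 24
Total = 34 + 24 = 58.
Check digit = (10 − (58 mod 10)) mod 10 = 2.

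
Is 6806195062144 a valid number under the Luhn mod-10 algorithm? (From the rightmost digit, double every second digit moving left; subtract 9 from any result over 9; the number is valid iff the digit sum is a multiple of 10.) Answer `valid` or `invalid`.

invalid

From the right, keep odd positions and double even positions (subtract 9 from any doubled value over 9):
  doubled (positions 2,4,...): 8 4 0 9 3 7 → sum 31
  kept (positions 1,3,...): 4 1 6 5 1 0 6 → sum 23
Total = 54.
54 mod 10 = 4, so the number is invalid.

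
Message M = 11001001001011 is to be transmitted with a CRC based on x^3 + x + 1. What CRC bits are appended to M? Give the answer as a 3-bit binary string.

101

Append 3 zeros: 11001001001011000. Divide by 1011 (XOR where the leading bit is 1):
  pos 0: 1100 XOR 1011 = 0111
  pos 1: 1111 XOR 1011 = 0100
  pos 2: 1000 XOR 1011 = 0011
  pos 4: 1101 XOR 1011 = 0110
  pos 5: 1100 XOR 1011 = 0111
  pos 6: 1110 XOR 1011 = 0101
  pos 7: 1011 XOR 1011 = 0000
  pos 12: 1100 XOR 1011 = 0111
  pos 13: 1110 XOR 1011 = 0101
Remainder (last 3 bits) = 101. This is the CRC / FCS.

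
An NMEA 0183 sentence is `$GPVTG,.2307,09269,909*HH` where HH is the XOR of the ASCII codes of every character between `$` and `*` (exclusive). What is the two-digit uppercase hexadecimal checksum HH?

XOR the ASCII codes of the payload characters:
  'G' = 0x47 → acc = 0x47
  'P' = 0x50 → acc = 0x17
  'V' = 0x56 → acc = 0x41
  'T' = 0x54 → acc = 0x15
  'G' = 0x47 → acc = 0x52
  ',' = 0x2C → acc = 0x7E
  '.' = 0x2E → acc = 0x50
  '2' = 0x32 → acc = 0x62
  '3' = 0x33 → acc = 0x51
  '0' = 0x30 → acc = 0x61
  '7' = 0x37 → acc = 0x56
  ',' = 0x2C → acc = 0x7A
  '0' = 0x30 → acc = 0x4A
  '9' = 0x39 → acc = 0x73
  '2' = 0x32 → acc = 0x41
  '6' = 0x36 → acc = 0x77
  '9' = 0x39 → acc = 0x4E
  ',' = 0x2C → acc = 0x62
  '9' = 0x39 → acc = 0x5B
  '0' = 0x30 → acc = 0x6B
  '9' = 0x39 → acc = 0x52
Checksum = 0x52.

52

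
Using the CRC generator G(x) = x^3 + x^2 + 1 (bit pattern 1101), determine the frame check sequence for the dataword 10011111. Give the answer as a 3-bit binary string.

Append 3 zeros: 10011111000. Divide by 1101 (XOR where the leading bit is 1):
  pos 0: 1001 XOR 1101 = 0100
  pos 1: 1001 XOR 1101 = 0100
  pos 2: 1001 XOR 1101 = 0100
  pos 3: 1001 XOR 1101 = 0100
  pos 4: 1001 XOR 1101 = 0100
  pos 5: 1000 XOR 1101 = 0101
  pos 6: 1010 XOR 1101 = 0111
  pos 7: 1110 XOR 1101 = 0011
Remainder (last 3 bits) = 011. This is the CRC / FCS.

011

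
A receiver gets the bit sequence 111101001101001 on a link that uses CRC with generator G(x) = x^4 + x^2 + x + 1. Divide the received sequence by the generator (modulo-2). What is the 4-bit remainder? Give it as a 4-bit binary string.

Modulo-2 division of 111101001101001 by 10111:
  pos 0: 11110 XOR 10111 = 01001
  pos 1: 10011 XOR 10111 = 00100
  pos 3: 10000 XOR 10111 = 00111
  pos 5: 11111 XOR 10111 = 01000
  pos 6: 10000 XOR 10111 = 00111
  pos 8: 11110 XOR 10111 = 01001
  pos 9: 10010 XOR 10111 = 00101
Remainder = 1011 (nonzero — an error is detected).

1011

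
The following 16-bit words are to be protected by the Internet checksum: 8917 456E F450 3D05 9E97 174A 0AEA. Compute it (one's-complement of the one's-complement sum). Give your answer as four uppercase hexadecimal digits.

3F58

One's-complement addition (fold any carry out of bit 15 back into bit 0):
  0x8917 + 0x456E = 0x0CE85
  0xCE85 + 0xF450 = 0x1C2D5 → wrap carry → 0xC2D6
  0xC2D6 + 0x3D05 = 0x0FFDB
  0xFFDB + 0x9E97 = 0x19E72 → wrap carry → 0x9E73
  0x9E73 + 0x174A = 0x0B5BD
  0xB5BD + 0x0AEA = 0x0C0A7
One's-complement sum = 0xC0A7.
Checksum = ~0xC0A7 & 0xFFFF = 0x3F58.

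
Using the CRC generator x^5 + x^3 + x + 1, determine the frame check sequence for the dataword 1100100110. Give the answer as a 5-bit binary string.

Append 5 zeros: 110010011000000. Divide by 101011 (XOR where the leading bit is 1):
  pos 0: 110010 XOR 101011 = 011001
  pos 1: 110010 XOR 101011 = 011001
  pos 2: 110011 XOR 101011 = 011000
  pos 3: 110001 XOR 101011 = 011010
  pos 4: 110100 XOR 101011 = 011111
  pos 5: 111110 XOR 101011 = 010101
  pos 6: 101010 XOR 101011 = 000001
Remainder (last 5 bits) = 01000. This is the CRC / FCS.

01000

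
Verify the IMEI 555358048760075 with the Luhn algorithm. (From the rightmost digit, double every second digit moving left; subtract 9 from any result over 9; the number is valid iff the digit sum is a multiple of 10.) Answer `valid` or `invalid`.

From the right, keep odd positions and double even positions (subtract 9 from any doubled value over 9):
  doubled (positions 2,4,...): 5 0 5 8 7 6 1 → sum 32
  kept (positions 1,3,...): 5 0 6 8 0 5 5 5 → sum 34
Total = 66.
66 mod 10 = 6, so the number is invalid.

invalid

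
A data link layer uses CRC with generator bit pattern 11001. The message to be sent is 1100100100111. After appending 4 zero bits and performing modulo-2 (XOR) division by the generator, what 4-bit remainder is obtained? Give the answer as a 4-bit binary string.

Append 4 zeros: 11001001001110000. Divide by 11001 (XOR where the leading bit is 1):
  pos 0: 11001 XOR 11001 = 00000
  pos 7: 10011 XOR 11001 = 01010
  pos 8: 10101 XOR 11001 = 01100
  pos 9: 11000 XOR 11001 = 00001
Remainder (last 4 bits) = 1000. This is the CRC / FCS.

1000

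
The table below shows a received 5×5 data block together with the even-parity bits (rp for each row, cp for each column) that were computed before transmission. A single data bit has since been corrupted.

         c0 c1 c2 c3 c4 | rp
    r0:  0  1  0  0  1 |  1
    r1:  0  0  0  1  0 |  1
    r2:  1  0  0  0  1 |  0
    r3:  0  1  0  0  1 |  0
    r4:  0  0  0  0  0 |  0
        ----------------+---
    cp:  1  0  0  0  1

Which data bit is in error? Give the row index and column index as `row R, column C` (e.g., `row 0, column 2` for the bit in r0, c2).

Recompute each row's even parity and compare to rp:
  r0: data parity 0, sent rp 1 → mismatch
  r1: data parity 1, sent rp 1 → ok
  r2: data parity 0, sent rp 0 → ok
  r3: data parity 0, sent rp 0 → ok
  r4: data parity 0, sent rp 0 → ok
Recompute each column's even parity and compare to cp:
  c0: data parity 1, sent cp 1 → ok
  c1: data parity 0, sent cp 0 → ok
  c2: data parity 0, sent cp 0 → ok
  c3: data parity 1, sent cp 0 → mismatch
  c4: data parity 1, sent cp 1 → ok
Exactly one row (r0) and one column (c3) fail → the flipped bit is at their intersection.

row 0, column 3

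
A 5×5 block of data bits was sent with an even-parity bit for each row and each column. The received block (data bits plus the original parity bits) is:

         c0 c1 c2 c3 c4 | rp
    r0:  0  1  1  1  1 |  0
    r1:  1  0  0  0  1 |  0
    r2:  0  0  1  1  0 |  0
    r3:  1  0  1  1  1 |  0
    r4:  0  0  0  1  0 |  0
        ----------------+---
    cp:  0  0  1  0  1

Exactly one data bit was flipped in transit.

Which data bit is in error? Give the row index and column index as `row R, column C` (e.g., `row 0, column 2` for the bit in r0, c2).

row 4, column 1

Recompute each row's even parity and compare to rp:
  r0: data parity 0, sent rp 0 → ok
  r1: data parity 0, sent rp 0 → ok
  r2: data parity 0, sent rp 0 → ok
  r3: data parity 0, sent rp 0 → ok
  r4: data parity 1, sent rp 0 → mismatch
Recompute each column's even parity and compare to cp:
  c0: data parity 0, sent cp 0 → ok
  c1: data parity 1, sent cp 0 → mismatch
  c2: data parity 1, sent cp 1 → ok
  c3: data parity 0, sent cp 0 → ok
  c4: data parity 1, sent cp 1 → ok
Exactly one row (r4) and one column (c1) fail → the flipped bit is at their intersection.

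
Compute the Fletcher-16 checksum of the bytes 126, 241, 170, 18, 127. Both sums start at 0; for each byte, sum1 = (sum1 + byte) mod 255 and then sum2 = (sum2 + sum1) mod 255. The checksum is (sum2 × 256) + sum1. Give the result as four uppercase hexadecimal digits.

E3AC

Running sums (mod 255):
  after byte 0 (126): sum1=126, sum2=126
  after byte 1 (241): sum1=112, sum2=238
  after byte 2 (170): sum1=27, sum2=10
  after byte 3 (18): sum1=45, sum2=55
  after byte 4 (127): sum1=172, sum2=227
Checksum = sum2·256 + sum1 = 227·256 + 172 = 58284 = 0xE3AC.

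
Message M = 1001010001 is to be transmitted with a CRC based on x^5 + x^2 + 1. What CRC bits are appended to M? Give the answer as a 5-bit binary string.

00101

Append 5 zeros: 100101000100000. Divide by 100101 (XOR where the leading bit is 1):
  pos 0: 100101 XOR 100101 = 000000
  pos 9: 100000 XOR 100101 = 000101
Remainder (last 5 bits) = 00101. This is the CRC / FCS.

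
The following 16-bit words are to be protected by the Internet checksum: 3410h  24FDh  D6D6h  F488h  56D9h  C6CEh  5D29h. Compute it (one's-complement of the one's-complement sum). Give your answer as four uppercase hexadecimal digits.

One's-complement addition (fold any carry out of bit 15 back into bit 0):
  0x3410 + 0x24FD = 0x0590D
  0x590D + 0xD6D6 = 0x12FE3 → wrap carry → 0x2FE4
  0x2FE4 + 0xF488 = 0x1246C → wrap carry → 0x246D
  0x246D + 0x56D9 = 0x07B46
  0x7B46 + 0xC6CE = 0x14214 → wrap carry → 0x4215
  0x4215 + 0x5D29 = 0x09F3E
One's-complement sum = 0x9F3E.
Checksum = ~0x9F3E & 0xFFFF = 0x60C1.

60C1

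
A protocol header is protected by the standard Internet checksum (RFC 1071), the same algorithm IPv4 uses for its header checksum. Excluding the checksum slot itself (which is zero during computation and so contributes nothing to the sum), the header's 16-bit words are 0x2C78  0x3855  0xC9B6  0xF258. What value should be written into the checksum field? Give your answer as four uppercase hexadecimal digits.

One's-complement addition (fold any carry out of bit 15 back into bit 0):
  0x2C78 + 0x3855 = 0x064CD
  0x64CD + 0xC9B6 = 0x12E83 → wrap carry → 0x2E84
  0x2E84 + 0xF258 = 0x120DC → wrap carry → 0x20DD
One's-complement sum = 0x20DD.
Checksum = ~0x20DD & 0xFFFF = 0xDF22.

DF22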